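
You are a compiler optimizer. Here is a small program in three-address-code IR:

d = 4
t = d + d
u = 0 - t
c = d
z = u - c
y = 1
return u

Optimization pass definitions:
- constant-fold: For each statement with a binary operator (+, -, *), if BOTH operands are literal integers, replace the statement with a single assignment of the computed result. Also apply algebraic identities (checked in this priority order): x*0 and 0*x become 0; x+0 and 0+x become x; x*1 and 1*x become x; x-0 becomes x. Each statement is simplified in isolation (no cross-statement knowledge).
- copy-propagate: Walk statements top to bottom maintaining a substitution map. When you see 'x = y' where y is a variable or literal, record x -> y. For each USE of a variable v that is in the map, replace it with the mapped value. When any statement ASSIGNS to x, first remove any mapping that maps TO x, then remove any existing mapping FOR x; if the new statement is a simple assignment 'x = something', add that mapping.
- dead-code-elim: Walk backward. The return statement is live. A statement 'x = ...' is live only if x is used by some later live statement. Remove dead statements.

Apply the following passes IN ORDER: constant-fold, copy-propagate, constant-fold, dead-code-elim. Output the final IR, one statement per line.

Initial IR:
  d = 4
  t = d + d
  u = 0 - t
  c = d
  z = u - c
  y = 1
  return u
After constant-fold (7 stmts):
  d = 4
  t = d + d
  u = 0 - t
  c = d
  z = u - c
  y = 1
  return u
After copy-propagate (7 stmts):
  d = 4
  t = 4 + 4
  u = 0 - t
  c = 4
  z = u - 4
  y = 1
  return u
After constant-fold (7 stmts):
  d = 4
  t = 8
  u = 0 - t
  c = 4
  z = u - 4
  y = 1
  return u
After dead-code-elim (3 stmts):
  t = 8
  u = 0 - t
  return u

Answer: t = 8
u = 0 - t
return u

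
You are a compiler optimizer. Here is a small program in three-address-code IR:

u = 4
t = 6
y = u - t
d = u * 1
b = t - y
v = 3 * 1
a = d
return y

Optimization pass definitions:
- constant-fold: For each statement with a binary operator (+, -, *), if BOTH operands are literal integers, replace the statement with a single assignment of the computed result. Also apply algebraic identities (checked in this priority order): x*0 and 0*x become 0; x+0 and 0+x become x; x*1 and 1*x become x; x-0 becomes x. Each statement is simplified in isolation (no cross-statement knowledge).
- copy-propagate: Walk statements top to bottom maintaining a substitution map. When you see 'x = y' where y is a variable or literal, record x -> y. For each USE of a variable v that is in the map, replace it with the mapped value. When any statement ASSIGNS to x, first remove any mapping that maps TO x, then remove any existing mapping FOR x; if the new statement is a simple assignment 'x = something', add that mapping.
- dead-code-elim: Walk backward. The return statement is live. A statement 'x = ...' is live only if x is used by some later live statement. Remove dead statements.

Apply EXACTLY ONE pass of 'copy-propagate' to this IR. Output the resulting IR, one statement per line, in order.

Answer: u = 4
t = 6
y = 4 - 6
d = 4 * 1
b = 6 - y
v = 3 * 1
a = d
return y

Derivation:
Applying copy-propagate statement-by-statement:
  [1] u = 4  (unchanged)
  [2] t = 6  (unchanged)
  [3] y = u - t  -> y = 4 - 6
  [4] d = u * 1  -> d = 4 * 1
  [5] b = t - y  -> b = 6 - y
  [6] v = 3 * 1  (unchanged)
  [7] a = d  (unchanged)
  [8] return y  (unchanged)
Result (8 stmts):
  u = 4
  t = 6
  y = 4 - 6
  d = 4 * 1
  b = 6 - y
  v = 3 * 1
  a = d
  return y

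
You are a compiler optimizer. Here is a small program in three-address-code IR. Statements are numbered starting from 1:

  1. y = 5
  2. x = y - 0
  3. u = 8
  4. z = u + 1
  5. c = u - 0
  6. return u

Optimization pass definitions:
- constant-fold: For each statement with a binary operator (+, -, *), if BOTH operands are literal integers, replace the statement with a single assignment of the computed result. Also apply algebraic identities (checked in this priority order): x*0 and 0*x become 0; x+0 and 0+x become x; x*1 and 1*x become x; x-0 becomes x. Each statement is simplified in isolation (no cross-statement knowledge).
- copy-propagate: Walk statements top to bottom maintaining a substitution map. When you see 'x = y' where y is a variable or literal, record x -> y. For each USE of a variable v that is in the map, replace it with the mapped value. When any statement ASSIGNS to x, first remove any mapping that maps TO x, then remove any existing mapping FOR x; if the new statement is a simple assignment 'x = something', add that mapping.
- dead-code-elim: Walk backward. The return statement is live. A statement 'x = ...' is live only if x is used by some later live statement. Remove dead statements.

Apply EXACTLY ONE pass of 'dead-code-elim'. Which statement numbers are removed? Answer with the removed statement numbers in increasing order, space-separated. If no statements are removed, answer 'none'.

Backward liveness scan:
Stmt 1 'y = 5': DEAD (y not in live set [])
Stmt 2 'x = y - 0': DEAD (x not in live set [])
Stmt 3 'u = 8': KEEP (u is live); live-in = []
Stmt 4 'z = u + 1': DEAD (z not in live set ['u'])
Stmt 5 'c = u - 0': DEAD (c not in live set ['u'])
Stmt 6 'return u': KEEP (return); live-in = ['u']
Removed statement numbers: [1, 2, 4, 5]
Surviving IR:
  u = 8
  return u

Answer: 1 2 4 5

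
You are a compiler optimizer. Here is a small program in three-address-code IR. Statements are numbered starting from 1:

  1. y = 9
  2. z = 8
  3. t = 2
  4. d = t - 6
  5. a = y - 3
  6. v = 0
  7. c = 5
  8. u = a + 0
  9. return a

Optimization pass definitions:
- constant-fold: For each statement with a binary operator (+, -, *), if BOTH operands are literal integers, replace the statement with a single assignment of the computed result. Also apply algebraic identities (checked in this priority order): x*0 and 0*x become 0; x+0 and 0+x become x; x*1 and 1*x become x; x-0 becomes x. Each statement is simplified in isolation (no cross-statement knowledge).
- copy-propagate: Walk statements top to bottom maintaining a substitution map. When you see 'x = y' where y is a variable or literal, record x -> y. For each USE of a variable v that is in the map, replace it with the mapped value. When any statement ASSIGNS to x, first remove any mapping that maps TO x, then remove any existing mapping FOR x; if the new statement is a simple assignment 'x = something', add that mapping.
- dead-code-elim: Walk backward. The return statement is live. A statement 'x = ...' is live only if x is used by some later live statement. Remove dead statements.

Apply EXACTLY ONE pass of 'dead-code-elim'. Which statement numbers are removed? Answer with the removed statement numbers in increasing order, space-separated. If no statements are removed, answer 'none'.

Answer: 2 3 4 6 7 8

Derivation:
Backward liveness scan:
Stmt 1 'y = 9': KEEP (y is live); live-in = []
Stmt 2 'z = 8': DEAD (z not in live set ['y'])
Stmt 3 't = 2': DEAD (t not in live set ['y'])
Stmt 4 'd = t - 6': DEAD (d not in live set ['y'])
Stmt 5 'a = y - 3': KEEP (a is live); live-in = ['y']
Stmt 6 'v = 0': DEAD (v not in live set ['a'])
Stmt 7 'c = 5': DEAD (c not in live set ['a'])
Stmt 8 'u = a + 0': DEAD (u not in live set ['a'])
Stmt 9 'return a': KEEP (return); live-in = ['a']
Removed statement numbers: [2, 3, 4, 6, 7, 8]
Surviving IR:
  y = 9
  a = y - 3
  return a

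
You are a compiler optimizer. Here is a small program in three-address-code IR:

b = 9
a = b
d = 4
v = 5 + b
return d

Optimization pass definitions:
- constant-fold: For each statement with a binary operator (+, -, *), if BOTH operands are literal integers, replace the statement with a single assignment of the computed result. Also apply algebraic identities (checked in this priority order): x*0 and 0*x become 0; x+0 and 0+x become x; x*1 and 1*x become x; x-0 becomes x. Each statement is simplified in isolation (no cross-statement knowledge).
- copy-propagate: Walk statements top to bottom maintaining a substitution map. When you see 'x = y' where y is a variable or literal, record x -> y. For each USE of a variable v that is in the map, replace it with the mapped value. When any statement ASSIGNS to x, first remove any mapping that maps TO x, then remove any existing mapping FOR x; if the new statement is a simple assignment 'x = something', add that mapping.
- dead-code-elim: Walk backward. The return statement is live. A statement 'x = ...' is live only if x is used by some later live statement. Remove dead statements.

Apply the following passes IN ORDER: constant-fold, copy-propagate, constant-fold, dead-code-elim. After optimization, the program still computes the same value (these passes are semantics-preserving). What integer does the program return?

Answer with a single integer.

Answer: 4

Derivation:
Initial IR:
  b = 9
  a = b
  d = 4
  v = 5 + b
  return d
After constant-fold (5 stmts):
  b = 9
  a = b
  d = 4
  v = 5 + b
  return d
After copy-propagate (5 stmts):
  b = 9
  a = 9
  d = 4
  v = 5 + 9
  return 4
After constant-fold (5 stmts):
  b = 9
  a = 9
  d = 4
  v = 14
  return 4
After dead-code-elim (1 stmts):
  return 4
Evaluate:
  b = 9  =>  b = 9
  a = b  =>  a = 9
  d = 4  =>  d = 4
  v = 5 + b  =>  v = 14
  return d = 4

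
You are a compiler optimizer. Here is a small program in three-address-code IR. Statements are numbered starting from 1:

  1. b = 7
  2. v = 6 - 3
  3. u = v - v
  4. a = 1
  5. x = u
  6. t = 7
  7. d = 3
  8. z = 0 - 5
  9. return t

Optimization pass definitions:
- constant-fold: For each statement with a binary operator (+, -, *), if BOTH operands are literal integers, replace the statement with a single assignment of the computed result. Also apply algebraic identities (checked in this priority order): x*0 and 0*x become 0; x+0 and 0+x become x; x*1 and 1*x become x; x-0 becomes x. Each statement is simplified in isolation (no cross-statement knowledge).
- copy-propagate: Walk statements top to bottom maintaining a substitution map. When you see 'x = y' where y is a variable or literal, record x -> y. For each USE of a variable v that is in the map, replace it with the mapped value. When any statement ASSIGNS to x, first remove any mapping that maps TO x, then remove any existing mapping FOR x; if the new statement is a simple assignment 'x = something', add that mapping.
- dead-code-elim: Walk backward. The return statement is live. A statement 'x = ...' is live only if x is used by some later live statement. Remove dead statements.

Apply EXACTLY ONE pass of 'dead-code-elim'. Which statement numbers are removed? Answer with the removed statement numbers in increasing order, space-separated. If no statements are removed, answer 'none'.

Answer: 1 2 3 4 5 7 8

Derivation:
Backward liveness scan:
Stmt 1 'b = 7': DEAD (b not in live set [])
Stmt 2 'v = 6 - 3': DEAD (v not in live set [])
Stmt 3 'u = v - v': DEAD (u not in live set [])
Stmt 4 'a = 1': DEAD (a not in live set [])
Stmt 5 'x = u': DEAD (x not in live set [])
Stmt 6 't = 7': KEEP (t is live); live-in = []
Stmt 7 'd = 3': DEAD (d not in live set ['t'])
Stmt 8 'z = 0 - 5': DEAD (z not in live set ['t'])
Stmt 9 'return t': KEEP (return); live-in = ['t']
Removed statement numbers: [1, 2, 3, 4, 5, 7, 8]
Surviving IR:
  t = 7
  return t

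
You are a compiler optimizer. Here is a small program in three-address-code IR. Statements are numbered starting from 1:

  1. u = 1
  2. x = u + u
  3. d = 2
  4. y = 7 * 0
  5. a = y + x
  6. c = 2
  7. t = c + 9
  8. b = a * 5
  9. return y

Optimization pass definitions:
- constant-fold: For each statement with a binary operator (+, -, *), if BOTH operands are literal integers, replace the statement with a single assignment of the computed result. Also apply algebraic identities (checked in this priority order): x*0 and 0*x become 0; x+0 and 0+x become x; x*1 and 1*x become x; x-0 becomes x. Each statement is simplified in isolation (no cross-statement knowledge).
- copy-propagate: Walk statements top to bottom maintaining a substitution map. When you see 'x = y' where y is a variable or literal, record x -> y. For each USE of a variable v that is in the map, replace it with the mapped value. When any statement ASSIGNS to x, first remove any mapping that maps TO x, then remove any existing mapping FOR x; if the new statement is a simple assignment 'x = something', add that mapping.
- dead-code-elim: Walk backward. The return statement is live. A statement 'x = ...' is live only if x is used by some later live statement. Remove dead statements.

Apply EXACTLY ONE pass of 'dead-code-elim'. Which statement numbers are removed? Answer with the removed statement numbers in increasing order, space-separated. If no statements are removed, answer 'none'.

Answer: 1 2 3 5 6 7 8

Derivation:
Backward liveness scan:
Stmt 1 'u = 1': DEAD (u not in live set [])
Stmt 2 'x = u + u': DEAD (x not in live set [])
Stmt 3 'd = 2': DEAD (d not in live set [])
Stmt 4 'y = 7 * 0': KEEP (y is live); live-in = []
Stmt 5 'a = y + x': DEAD (a not in live set ['y'])
Stmt 6 'c = 2': DEAD (c not in live set ['y'])
Stmt 7 't = c + 9': DEAD (t not in live set ['y'])
Stmt 8 'b = a * 5': DEAD (b not in live set ['y'])
Stmt 9 'return y': KEEP (return); live-in = ['y']
Removed statement numbers: [1, 2, 3, 5, 6, 7, 8]
Surviving IR:
  y = 7 * 0
  return y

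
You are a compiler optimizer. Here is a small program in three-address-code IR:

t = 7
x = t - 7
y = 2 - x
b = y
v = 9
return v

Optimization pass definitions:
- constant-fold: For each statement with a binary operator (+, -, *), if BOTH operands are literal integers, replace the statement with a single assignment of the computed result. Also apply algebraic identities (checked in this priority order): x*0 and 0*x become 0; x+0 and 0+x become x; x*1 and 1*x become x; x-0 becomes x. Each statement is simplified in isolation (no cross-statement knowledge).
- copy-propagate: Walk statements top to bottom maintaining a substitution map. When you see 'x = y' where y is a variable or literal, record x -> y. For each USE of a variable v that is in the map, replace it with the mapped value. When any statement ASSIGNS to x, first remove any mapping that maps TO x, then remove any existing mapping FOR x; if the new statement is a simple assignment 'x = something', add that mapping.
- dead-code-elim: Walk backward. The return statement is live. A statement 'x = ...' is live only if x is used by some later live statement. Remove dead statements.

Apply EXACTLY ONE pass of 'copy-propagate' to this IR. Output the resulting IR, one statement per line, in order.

Applying copy-propagate statement-by-statement:
  [1] t = 7  (unchanged)
  [2] x = t - 7  -> x = 7 - 7
  [3] y = 2 - x  (unchanged)
  [4] b = y  (unchanged)
  [5] v = 9  (unchanged)
  [6] return v  -> return 9
Result (6 stmts):
  t = 7
  x = 7 - 7
  y = 2 - x
  b = y
  v = 9
  return 9

Answer: t = 7
x = 7 - 7
y = 2 - x
b = y
v = 9
return 9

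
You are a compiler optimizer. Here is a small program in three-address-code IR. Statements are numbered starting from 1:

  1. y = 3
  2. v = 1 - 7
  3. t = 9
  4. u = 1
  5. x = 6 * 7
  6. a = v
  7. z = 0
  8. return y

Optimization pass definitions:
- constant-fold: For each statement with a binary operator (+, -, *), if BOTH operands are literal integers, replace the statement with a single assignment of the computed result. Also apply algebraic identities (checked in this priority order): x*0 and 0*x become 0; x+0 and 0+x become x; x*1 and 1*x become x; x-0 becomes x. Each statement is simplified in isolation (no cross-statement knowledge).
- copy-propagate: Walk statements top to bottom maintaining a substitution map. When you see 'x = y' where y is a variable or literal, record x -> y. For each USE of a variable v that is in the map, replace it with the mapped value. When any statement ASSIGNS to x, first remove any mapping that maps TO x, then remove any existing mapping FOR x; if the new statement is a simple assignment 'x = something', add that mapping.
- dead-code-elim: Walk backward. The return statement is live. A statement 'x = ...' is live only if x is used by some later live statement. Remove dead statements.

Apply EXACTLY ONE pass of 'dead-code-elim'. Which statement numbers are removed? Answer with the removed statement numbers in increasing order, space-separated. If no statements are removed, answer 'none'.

Answer: 2 3 4 5 6 7

Derivation:
Backward liveness scan:
Stmt 1 'y = 3': KEEP (y is live); live-in = []
Stmt 2 'v = 1 - 7': DEAD (v not in live set ['y'])
Stmt 3 't = 9': DEAD (t not in live set ['y'])
Stmt 4 'u = 1': DEAD (u not in live set ['y'])
Stmt 5 'x = 6 * 7': DEAD (x not in live set ['y'])
Stmt 6 'a = v': DEAD (a not in live set ['y'])
Stmt 7 'z = 0': DEAD (z not in live set ['y'])
Stmt 8 'return y': KEEP (return); live-in = ['y']
Removed statement numbers: [2, 3, 4, 5, 6, 7]
Surviving IR:
  y = 3
  return y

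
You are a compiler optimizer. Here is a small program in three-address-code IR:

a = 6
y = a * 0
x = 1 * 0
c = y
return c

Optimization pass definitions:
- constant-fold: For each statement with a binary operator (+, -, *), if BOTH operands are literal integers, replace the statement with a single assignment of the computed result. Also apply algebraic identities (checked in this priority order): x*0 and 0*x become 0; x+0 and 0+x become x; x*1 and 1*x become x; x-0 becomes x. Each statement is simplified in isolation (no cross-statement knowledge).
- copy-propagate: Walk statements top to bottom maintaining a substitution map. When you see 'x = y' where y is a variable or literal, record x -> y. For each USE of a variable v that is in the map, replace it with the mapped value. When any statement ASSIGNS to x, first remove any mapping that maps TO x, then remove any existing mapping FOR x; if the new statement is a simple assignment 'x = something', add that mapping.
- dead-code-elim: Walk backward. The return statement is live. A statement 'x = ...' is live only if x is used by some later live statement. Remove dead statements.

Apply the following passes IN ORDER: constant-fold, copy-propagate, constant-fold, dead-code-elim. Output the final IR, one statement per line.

Initial IR:
  a = 6
  y = a * 0
  x = 1 * 0
  c = y
  return c
After constant-fold (5 stmts):
  a = 6
  y = 0
  x = 0
  c = y
  return c
After copy-propagate (5 stmts):
  a = 6
  y = 0
  x = 0
  c = 0
  return 0
After constant-fold (5 stmts):
  a = 6
  y = 0
  x = 0
  c = 0
  return 0
After dead-code-elim (1 stmts):
  return 0

Answer: return 0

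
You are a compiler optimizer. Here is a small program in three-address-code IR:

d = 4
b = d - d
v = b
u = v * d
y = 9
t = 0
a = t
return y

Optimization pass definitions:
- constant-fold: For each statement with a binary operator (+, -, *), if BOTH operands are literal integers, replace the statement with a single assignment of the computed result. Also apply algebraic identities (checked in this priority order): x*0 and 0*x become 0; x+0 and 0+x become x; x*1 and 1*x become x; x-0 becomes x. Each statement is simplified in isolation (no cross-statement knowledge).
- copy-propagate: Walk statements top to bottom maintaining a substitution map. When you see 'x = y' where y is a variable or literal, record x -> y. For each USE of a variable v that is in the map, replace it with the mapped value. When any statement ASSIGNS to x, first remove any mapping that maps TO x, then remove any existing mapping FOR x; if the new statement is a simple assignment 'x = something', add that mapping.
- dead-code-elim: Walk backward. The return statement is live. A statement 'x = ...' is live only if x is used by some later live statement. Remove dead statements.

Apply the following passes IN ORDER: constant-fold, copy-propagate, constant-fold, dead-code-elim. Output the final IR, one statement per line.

Initial IR:
  d = 4
  b = d - d
  v = b
  u = v * d
  y = 9
  t = 0
  a = t
  return y
After constant-fold (8 stmts):
  d = 4
  b = d - d
  v = b
  u = v * d
  y = 9
  t = 0
  a = t
  return y
After copy-propagate (8 stmts):
  d = 4
  b = 4 - 4
  v = b
  u = b * 4
  y = 9
  t = 0
  a = 0
  return 9
After constant-fold (8 stmts):
  d = 4
  b = 0
  v = b
  u = b * 4
  y = 9
  t = 0
  a = 0
  return 9
After dead-code-elim (1 stmts):
  return 9

Answer: return 9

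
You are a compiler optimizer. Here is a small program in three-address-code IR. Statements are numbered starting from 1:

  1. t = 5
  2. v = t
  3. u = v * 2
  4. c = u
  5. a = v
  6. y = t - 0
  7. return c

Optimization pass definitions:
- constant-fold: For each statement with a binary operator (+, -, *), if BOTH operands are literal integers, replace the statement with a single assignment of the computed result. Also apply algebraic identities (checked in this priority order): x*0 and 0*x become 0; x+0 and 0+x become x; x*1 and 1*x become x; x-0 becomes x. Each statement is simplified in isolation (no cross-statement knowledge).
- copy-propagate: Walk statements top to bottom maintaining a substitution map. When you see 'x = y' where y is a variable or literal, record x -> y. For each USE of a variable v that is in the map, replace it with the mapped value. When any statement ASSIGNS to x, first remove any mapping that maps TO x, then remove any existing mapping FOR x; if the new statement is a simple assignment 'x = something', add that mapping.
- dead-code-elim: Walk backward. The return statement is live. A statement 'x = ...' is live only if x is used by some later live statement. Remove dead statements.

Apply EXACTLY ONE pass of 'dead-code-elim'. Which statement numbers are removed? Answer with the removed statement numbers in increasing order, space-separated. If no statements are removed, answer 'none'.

Backward liveness scan:
Stmt 1 't = 5': KEEP (t is live); live-in = []
Stmt 2 'v = t': KEEP (v is live); live-in = ['t']
Stmt 3 'u = v * 2': KEEP (u is live); live-in = ['v']
Stmt 4 'c = u': KEEP (c is live); live-in = ['u']
Stmt 5 'a = v': DEAD (a not in live set ['c'])
Stmt 6 'y = t - 0': DEAD (y not in live set ['c'])
Stmt 7 'return c': KEEP (return); live-in = ['c']
Removed statement numbers: [5, 6]
Surviving IR:
  t = 5
  v = t
  u = v * 2
  c = u
  return c

Answer: 5 6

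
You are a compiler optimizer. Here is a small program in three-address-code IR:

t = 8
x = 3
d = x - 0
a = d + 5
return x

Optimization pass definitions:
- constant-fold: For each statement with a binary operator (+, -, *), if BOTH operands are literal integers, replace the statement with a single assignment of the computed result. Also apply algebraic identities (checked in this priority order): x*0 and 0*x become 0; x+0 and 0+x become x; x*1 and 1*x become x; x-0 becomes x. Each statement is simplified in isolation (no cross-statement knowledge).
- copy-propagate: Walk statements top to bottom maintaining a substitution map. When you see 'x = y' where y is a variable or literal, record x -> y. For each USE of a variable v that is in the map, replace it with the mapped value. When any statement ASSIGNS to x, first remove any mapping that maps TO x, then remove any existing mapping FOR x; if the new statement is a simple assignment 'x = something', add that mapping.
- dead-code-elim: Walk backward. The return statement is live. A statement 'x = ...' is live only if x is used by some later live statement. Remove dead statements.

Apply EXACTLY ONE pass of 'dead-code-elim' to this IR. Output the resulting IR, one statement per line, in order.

Applying dead-code-elim statement-by-statement:
  [5] return x  -> KEEP (return); live=['x']
  [4] a = d + 5  -> DEAD (a not live)
  [3] d = x - 0  -> DEAD (d not live)
  [2] x = 3  -> KEEP; live=[]
  [1] t = 8  -> DEAD (t not live)
Result (2 stmts):
  x = 3
  return x

Answer: x = 3
return x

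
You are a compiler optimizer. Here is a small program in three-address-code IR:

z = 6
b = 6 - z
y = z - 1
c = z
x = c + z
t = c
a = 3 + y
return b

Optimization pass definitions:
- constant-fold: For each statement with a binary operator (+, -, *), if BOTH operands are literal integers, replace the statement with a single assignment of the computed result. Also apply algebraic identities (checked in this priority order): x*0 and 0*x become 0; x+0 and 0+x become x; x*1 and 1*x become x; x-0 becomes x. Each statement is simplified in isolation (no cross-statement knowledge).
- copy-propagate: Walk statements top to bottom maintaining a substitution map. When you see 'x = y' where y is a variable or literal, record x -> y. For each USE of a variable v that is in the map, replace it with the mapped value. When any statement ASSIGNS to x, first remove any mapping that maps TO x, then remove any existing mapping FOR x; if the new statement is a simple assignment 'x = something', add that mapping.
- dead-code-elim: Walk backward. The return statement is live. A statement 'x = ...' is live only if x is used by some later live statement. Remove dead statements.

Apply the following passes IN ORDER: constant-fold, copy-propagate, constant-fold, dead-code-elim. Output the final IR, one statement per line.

Answer: b = 0
return b

Derivation:
Initial IR:
  z = 6
  b = 6 - z
  y = z - 1
  c = z
  x = c + z
  t = c
  a = 3 + y
  return b
After constant-fold (8 stmts):
  z = 6
  b = 6 - z
  y = z - 1
  c = z
  x = c + z
  t = c
  a = 3 + y
  return b
After copy-propagate (8 stmts):
  z = 6
  b = 6 - 6
  y = 6 - 1
  c = 6
  x = 6 + 6
  t = 6
  a = 3 + y
  return b
After constant-fold (8 stmts):
  z = 6
  b = 0
  y = 5
  c = 6
  x = 12
  t = 6
  a = 3 + y
  return b
After dead-code-elim (2 stmts):
  b = 0
  return b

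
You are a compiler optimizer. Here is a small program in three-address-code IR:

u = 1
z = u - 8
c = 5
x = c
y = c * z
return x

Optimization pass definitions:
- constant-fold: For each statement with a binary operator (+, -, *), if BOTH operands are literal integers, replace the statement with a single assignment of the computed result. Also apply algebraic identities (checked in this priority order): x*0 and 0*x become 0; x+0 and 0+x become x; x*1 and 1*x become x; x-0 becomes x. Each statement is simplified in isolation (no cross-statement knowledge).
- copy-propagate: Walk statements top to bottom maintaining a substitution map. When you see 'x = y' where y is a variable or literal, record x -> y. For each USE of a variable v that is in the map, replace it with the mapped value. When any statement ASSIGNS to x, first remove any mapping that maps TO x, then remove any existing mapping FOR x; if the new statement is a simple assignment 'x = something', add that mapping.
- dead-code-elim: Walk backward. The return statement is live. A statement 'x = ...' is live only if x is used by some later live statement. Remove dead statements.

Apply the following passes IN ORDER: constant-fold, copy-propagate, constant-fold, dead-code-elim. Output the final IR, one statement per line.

Answer: return 5

Derivation:
Initial IR:
  u = 1
  z = u - 8
  c = 5
  x = c
  y = c * z
  return x
After constant-fold (6 stmts):
  u = 1
  z = u - 8
  c = 5
  x = c
  y = c * z
  return x
After copy-propagate (6 stmts):
  u = 1
  z = 1 - 8
  c = 5
  x = 5
  y = 5 * z
  return 5
After constant-fold (6 stmts):
  u = 1
  z = -7
  c = 5
  x = 5
  y = 5 * z
  return 5
After dead-code-elim (1 stmts):
  return 5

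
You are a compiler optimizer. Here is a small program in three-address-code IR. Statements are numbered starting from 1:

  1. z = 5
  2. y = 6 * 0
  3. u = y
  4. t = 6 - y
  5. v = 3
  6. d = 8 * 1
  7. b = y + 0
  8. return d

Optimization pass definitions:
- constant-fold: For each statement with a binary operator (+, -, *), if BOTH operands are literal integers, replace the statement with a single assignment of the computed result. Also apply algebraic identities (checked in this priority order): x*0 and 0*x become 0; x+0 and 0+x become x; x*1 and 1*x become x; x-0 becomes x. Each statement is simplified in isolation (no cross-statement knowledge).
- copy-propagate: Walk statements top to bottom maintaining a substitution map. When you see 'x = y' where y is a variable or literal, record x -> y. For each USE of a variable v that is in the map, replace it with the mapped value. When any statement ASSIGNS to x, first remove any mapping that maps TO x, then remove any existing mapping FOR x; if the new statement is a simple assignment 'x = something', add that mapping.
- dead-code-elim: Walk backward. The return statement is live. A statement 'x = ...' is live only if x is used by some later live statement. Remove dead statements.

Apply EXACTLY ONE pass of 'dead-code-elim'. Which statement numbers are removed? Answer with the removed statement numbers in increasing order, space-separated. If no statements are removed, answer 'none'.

Answer: 1 2 3 4 5 7

Derivation:
Backward liveness scan:
Stmt 1 'z = 5': DEAD (z not in live set [])
Stmt 2 'y = 6 * 0': DEAD (y not in live set [])
Stmt 3 'u = y': DEAD (u not in live set [])
Stmt 4 't = 6 - y': DEAD (t not in live set [])
Stmt 5 'v = 3': DEAD (v not in live set [])
Stmt 6 'd = 8 * 1': KEEP (d is live); live-in = []
Stmt 7 'b = y + 0': DEAD (b not in live set ['d'])
Stmt 8 'return d': KEEP (return); live-in = ['d']
Removed statement numbers: [1, 2, 3, 4, 5, 7]
Surviving IR:
  d = 8 * 1
  return d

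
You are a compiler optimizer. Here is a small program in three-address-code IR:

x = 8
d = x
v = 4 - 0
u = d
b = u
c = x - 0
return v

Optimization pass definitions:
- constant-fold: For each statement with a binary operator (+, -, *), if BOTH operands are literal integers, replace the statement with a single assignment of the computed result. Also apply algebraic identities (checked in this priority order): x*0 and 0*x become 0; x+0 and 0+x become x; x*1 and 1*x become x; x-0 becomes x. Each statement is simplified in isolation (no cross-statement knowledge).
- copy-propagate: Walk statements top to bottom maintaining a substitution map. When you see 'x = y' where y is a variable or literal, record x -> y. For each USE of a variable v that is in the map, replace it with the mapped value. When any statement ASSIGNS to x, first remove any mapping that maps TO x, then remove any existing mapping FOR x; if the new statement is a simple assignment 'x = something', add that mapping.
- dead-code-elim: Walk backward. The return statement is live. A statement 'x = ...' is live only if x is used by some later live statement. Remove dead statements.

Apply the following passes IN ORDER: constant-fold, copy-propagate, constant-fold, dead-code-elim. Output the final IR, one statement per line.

Answer: return 4

Derivation:
Initial IR:
  x = 8
  d = x
  v = 4 - 0
  u = d
  b = u
  c = x - 0
  return v
After constant-fold (7 stmts):
  x = 8
  d = x
  v = 4
  u = d
  b = u
  c = x
  return v
After copy-propagate (7 stmts):
  x = 8
  d = 8
  v = 4
  u = 8
  b = 8
  c = 8
  return 4
After constant-fold (7 stmts):
  x = 8
  d = 8
  v = 4
  u = 8
  b = 8
  c = 8
  return 4
After dead-code-elim (1 stmts):
  return 4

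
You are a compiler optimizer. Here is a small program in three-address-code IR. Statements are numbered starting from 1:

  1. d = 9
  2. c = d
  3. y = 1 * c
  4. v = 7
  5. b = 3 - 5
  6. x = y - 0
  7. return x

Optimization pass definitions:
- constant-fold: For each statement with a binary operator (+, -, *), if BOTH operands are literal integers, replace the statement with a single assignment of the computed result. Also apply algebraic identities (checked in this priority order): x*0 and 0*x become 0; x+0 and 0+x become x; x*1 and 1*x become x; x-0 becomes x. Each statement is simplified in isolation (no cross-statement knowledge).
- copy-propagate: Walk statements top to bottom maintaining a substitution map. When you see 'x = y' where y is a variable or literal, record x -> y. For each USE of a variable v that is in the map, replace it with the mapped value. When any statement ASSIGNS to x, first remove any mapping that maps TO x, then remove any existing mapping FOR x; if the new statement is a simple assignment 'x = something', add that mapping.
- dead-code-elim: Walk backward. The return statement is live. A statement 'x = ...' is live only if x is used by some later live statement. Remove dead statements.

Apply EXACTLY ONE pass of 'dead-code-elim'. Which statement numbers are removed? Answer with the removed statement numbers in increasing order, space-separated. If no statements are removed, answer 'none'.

Answer: 4 5

Derivation:
Backward liveness scan:
Stmt 1 'd = 9': KEEP (d is live); live-in = []
Stmt 2 'c = d': KEEP (c is live); live-in = ['d']
Stmt 3 'y = 1 * c': KEEP (y is live); live-in = ['c']
Stmt 4 'v = 7': DEAD (v not in live set ['y'])
Stmt 5 'b = 3 - 5': DEAD (b not in live set ['y'])
Stmt 6 'x = y - 0': KEEP (x is live); live-in = ['y']
Stmt 7 'return x': KEEP (return); live-in = ['x']
Removed statement numbers: [4, 5]
Surviving IR:
  d = 9
  c = d
  y = 1 * c
  x = y - 0
  return x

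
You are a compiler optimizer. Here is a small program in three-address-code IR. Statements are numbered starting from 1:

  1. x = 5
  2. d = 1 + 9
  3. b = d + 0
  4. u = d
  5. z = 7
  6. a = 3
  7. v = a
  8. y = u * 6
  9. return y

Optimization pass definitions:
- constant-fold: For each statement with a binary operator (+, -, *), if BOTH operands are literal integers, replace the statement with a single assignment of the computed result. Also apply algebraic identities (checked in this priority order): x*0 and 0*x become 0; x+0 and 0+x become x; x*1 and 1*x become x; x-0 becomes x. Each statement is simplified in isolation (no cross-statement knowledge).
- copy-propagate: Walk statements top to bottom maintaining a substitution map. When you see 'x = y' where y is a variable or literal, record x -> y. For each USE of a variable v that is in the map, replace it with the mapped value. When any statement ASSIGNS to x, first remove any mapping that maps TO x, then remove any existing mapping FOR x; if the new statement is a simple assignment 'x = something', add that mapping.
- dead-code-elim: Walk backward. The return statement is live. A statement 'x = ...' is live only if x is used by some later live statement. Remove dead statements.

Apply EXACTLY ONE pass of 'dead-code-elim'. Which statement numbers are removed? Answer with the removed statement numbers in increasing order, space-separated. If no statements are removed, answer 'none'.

Backward liveness scan:
Stmt 1 'x = 5': DEAD (x not in live set [])
Stmt 2 'd = 1 + 9': KEEP (d is live); live-in = []
Stmt 3 'b = d + 0': DEAD (b not in live set ['d'])
Stmt 4 'u = d': KEEP (u is live); live-in = ['d']
Stmt 5 'z = 7': DEAD (z not in live set ['u'])
Stmt 6 'a = 3': DEAD (a not in live set ['u'])
Stmt 7 'v = a': DEAD (v not in live set ['u'])
Stmt 8 'y = u * 6': KEEP (y is live); live-in = ['u']
Stmt 9 'return y': KEEP (return); live-in = ['y']
Removed statement numbers: [1, 3, 5, 6, 7]
Surviving IR:
  d = 1 + 9
  u = d
  y = u * 6
  return y

Answer: 1 3 5 6 7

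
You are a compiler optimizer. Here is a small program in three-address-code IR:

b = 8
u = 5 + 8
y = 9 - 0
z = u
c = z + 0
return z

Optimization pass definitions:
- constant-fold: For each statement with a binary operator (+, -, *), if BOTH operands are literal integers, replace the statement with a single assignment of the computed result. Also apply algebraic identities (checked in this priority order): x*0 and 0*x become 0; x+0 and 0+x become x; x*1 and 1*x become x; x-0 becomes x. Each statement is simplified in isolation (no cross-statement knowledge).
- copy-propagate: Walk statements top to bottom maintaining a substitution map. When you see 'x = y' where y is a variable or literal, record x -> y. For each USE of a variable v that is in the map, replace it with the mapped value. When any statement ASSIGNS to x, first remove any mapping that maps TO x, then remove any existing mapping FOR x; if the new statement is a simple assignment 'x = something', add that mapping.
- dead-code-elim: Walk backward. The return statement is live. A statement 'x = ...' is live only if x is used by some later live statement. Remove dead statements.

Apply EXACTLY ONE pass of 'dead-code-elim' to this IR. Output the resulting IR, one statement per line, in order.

Answer: u = 5 + 8
z = u
return z

Derivation:
Applying dead-code-elim statement-by-statement:
  [6] return z  -> KEEP (return); live=['z']
  [5] c = z + 0  -> DEAD (c not live)
  [4] z = u  -> KEEP; live=['u']
  [3] y = 9 - 0  -> DEAD (y not live)
  [2] u = 5 + 8  -> KEEP; live=[]
  [1] b = 8  -> DEAD (b not live)
Result (3 stmts):
  u = 5 + 8
  z = u
  return z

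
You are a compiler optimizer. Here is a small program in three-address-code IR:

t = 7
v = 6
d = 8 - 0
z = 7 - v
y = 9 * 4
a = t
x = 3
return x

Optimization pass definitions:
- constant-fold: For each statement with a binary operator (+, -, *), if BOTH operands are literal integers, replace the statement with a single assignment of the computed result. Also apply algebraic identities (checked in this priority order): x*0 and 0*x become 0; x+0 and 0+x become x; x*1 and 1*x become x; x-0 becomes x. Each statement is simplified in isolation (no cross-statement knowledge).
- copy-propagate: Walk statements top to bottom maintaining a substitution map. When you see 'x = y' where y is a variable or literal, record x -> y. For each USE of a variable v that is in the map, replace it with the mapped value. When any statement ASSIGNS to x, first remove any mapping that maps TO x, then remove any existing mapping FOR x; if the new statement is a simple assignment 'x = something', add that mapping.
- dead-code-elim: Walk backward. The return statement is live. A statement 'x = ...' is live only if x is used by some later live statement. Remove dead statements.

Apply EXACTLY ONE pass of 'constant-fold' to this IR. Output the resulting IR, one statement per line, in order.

Answer: t = 7
v = 6
d = 8
z = 7 - v
y = 36
a = t
x = 3
return x

Derivation:
Applying constant-fold statement-by-statement:
  [1] t = 7  (unchanged)
  [2] v = 6  (unchanged)
  [3] d = 8 - 0  -> d = 8
  [4] z = 7 - v  (unchanged)
  [5] y = 9 * 4  -> y = 36
  [6] a = t  (unchanged)
  [7] x = 3  (unchanged)
  [8] return x  (unchanged)
Result (8 stmts):
  t = 7
  v = 6
  d = 8
  z = 7 - v
  y = 36
  a = t
  x = 3
  return x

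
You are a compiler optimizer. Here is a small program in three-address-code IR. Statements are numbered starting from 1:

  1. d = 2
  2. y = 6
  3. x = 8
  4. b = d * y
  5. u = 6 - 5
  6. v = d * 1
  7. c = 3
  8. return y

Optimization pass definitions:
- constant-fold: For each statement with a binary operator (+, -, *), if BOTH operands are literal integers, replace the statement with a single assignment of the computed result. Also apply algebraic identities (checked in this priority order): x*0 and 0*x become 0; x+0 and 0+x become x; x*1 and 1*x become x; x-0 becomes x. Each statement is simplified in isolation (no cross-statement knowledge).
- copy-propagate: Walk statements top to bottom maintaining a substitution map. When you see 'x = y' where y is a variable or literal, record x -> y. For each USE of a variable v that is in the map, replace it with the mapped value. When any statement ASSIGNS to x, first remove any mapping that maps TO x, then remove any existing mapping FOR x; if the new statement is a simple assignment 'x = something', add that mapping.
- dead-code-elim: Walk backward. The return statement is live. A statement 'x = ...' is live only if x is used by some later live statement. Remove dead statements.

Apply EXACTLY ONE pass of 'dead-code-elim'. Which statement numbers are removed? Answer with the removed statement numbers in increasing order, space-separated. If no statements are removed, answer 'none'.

Backward liveness scan:
Stmt 1 'd = 2': DEAD (d not in live set [])
Stmt 2 'y = 6': KEEP (y is live); live-in = []
Stmt 3 'x = 8': DEAD (x not in live set ['y'])
Stmt 4 'b = d * y': DEAD (b not in live set ['y'])
Stmt 5 'u = 6 - 5': DEAD (u not in live set ['y'])
Stmt 6 'v = d * 1': DEAD (v not in live set ['y'])
Stmt 7 'c = 3': DEAD (c not in live set ['y'])
Stmt 8 'return y': KEEP (return); live-in = ['y']
Removed statement numbers: [1, 3, 4, 5, 6, 7]
Surviving IR:
  y = 6
  return y

Answer: 1 3 4 5 6 7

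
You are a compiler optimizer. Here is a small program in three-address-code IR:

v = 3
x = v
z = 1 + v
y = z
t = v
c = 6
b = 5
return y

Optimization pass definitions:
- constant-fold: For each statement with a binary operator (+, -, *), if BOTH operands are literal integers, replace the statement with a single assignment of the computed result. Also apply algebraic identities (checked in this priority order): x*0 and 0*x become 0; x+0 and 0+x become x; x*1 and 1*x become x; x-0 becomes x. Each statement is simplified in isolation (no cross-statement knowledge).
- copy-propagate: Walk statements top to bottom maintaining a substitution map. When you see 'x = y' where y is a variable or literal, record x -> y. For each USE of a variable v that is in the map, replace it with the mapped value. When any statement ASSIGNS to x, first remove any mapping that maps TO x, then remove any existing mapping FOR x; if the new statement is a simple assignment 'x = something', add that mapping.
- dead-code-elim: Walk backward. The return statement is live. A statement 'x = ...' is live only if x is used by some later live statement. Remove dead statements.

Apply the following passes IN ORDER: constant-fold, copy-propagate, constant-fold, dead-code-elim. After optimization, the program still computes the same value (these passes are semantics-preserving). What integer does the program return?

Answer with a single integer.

Initial IR:
  v = 3
  x = v
  z = 1 + v
  y = z
  t = v
  c = 6
  b = 5
  return y
After constant-fold (8 stmts):
  v = 3
  x = v
  z = 1 + v
  y = z
  t = v
  c = 6
  b = 5
  return y
After copy-propagate (8 stmts):
  v = 3
  x = 3
  z = 1 + 3
  y = z
  t = 3
  c = 6
  b = 5
  return z
After constant-fold (8 stmts):
  v = 3
  x = 3
  z = 4
  y = z
  t = 3
  c = 6
  b = 5
  return z
After dead-code-elim (2 stmts):
  z = 4
  return z
Evaluate:
  v = 3  =>  v = 3
  x = v  =>  x = 3
  z = 1 + v  =>  z = 4
  y = z  =>  y = 4
  t = v  =>  t = 3
  c = 6  =>  c = 6
  b = 5  =>  b = 5
  return y = 4

Answer: 4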